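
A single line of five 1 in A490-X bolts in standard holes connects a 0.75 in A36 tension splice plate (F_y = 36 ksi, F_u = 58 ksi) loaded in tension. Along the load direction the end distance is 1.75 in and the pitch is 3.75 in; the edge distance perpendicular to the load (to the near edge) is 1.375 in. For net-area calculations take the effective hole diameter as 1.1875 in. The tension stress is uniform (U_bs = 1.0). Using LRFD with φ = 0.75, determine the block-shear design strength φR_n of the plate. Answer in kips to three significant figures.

229 kips

Shear plane L_v = 1.75 + 4·3.75 = 16.75 in; A_gv = 16.75 × 0.75 = 12.56 in².
A_nv = (16.75 − 4.5·1.1875) × 0.75 = 8.555 in².
A_nt = (1.375 − 0.5·1.1875) × 0.75 = 0.5859 in².
0.6 F_u A_nv = 297.7 kips; 0.6 F_y A_gv = 271.3 kips → shear yielding governs the shear term.
R_n = 271.3 + 1.0 × 58 × 0.5859 = 305.3 kips.
Design strength φR_n = 0.75 × 305.3 = 229 kips.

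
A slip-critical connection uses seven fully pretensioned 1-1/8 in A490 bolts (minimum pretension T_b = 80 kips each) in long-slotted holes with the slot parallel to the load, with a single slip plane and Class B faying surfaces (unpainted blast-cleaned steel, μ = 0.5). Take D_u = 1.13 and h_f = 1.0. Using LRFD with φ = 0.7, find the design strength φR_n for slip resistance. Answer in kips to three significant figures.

R_n = μ · D_u · h_f · T_b · n_s · n_b = 0.5 × 1.13 × 1.0 × 80 × 1 × 7 = 316.4 kips.
Design strength φR_n = 0.7 × 316.4 = 221 kips.

221 kips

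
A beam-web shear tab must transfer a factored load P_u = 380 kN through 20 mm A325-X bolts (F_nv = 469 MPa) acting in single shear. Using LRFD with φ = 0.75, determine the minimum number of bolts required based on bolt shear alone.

4 bolts

A_b = π·20²/4 = 314.2 mm².
Per-bolt design strength φR_n = 0.75 × 469 × 314.2 × 1 / 1000 = 110.5 kN.
n ≥ 380 / 110.5 = 3.439 → use 4 bolts.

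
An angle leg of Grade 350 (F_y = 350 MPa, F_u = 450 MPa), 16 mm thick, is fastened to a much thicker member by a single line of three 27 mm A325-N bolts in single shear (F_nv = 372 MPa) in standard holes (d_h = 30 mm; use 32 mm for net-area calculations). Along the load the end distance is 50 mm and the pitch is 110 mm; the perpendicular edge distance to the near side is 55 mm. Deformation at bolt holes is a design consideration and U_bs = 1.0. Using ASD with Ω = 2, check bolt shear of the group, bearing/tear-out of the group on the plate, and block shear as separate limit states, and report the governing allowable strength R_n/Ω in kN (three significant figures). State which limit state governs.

319 kN (bolt shear governs)

Bolt shear: A_b = π·27²/4 = 572.6 mm²; R_n = 372 × 572.6 × 3 × 1 / 1000 = 639 kN → 639 / 2 = 319 kN.
Bearing: edge l_c = 35, r_n = 302.4 kN; interior l_c = 80, r_n = 466.6 kN; R_n = 302.4 + 2·466.6 = 1236 kN → 618 kN.
Block shear: A_gv = 4320, A_nv = 3040, A_nt = 624 mm²; R_n = min(0.6F_uA_nv, 0.6F_yA_gv) + U_bs·F_u·A_nt = 1102 kN → 551 kN.
Bolt shear governs: 319 kN.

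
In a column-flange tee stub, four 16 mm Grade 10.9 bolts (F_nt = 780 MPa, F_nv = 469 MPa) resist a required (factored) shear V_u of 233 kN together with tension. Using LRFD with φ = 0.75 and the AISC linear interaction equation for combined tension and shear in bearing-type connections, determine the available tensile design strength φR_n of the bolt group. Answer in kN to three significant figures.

224 kN

A_b = π·16²/4 = 201.1 mm²; f_rv = 233 × 1000 / (4 × 201.1) = 289.7 MPa.
F'_nt = 1.3 F_nt − (F_nt / φF_nv) f_rv = 1.3·780 − (780/(0.75·469))·289.7 = 371.6 MPa, capped at F_nt → F'_nt = 371.6 MPa.
R_n = F'_nt · A_b · n = 371.6 × 201.1 × 4 / 1000 = 298.8 kN.
Design strength φR_n = 0.75 × 298.8 = 224 kN.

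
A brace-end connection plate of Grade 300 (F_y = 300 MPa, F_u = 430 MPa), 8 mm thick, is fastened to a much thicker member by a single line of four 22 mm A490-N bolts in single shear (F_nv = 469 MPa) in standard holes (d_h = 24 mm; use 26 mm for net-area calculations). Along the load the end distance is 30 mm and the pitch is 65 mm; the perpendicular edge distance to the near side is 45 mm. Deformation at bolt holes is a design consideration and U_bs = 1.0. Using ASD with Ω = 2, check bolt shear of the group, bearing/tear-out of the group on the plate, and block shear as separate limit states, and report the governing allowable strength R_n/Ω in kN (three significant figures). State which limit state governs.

Bolt shear: A_b = π·22²/4 = 380.1 mm²; R_n = 469 × 380.1 × 4 × 1 / 1000 = 713.1 kN → 713.1 / 2 = 357 kN.
Bearing: edge l_c = 18, r_n = 74.3 kN; interior l_c = 41, r_n = 169.2 kN; R_n = 74.3 + 3·169.2 = 582 kN → 291 kN.
Block shear: A_gv = 1800, A_nv = 1072, A_nt = 256 mm²; R_n = min(0.6F_uA_nv, 0.6F_yA_gv) + U_bs·F_u·A_nt = 386.7 kN → 193 kN.
Block shear governs: 193 kN.

193 kN (block shear governs)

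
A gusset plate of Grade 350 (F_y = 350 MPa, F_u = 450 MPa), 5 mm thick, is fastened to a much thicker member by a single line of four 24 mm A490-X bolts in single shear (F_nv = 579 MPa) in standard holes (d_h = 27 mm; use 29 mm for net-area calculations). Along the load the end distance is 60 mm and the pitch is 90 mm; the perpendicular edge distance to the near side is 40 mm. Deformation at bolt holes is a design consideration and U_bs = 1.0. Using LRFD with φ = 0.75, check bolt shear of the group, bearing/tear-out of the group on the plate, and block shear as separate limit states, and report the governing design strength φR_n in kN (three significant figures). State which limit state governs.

274 kN (block shear governs)

Bolt shear: A_b = π·24²/4 = 452.4 mm²; R_n = 579 × 452.4 × 4 × 1 / 1000 = 1048 kN → 0.75 × 1048 = 786 kN.
Bearing: edge l_c = 46.5, r_n = 125.5 kN; interior l_c = 63, r_n = 129.6 kN; R_n = 125.5 + 3·129.6 = 514.3 kN → 386 kN.
Block shear: A_gv = 1650, A_nv = 1142, A_nt = 127.5 mm²; R_n = min(0.6F_uA_nv, 0.6F_yA_gv) + U_bs·F_u·A_nt = 365.9 kN → 274 kN.
Block shear governs: 274 kN.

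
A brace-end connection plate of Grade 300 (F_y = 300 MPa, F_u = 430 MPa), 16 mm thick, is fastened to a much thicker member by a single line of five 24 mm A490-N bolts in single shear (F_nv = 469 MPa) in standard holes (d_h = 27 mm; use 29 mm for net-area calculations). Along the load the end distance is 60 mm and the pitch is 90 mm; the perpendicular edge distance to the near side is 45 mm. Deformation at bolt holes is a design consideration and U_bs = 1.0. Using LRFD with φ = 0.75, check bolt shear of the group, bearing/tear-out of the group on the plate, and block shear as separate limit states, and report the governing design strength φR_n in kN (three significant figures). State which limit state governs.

796 kN (bolt shear governs)

Bolt shear: A_b = π·24²/4 = 452.4 mm²; R_n = 469 × 452.4 × 5 × 1 / 1000 = 1061 kN → 0.75 × 1061 = 796 kN.
Bearing: edge l_c = 46.5, r_n = 383.9 kN; interior l_c = 63, r_n = 396.3 kN; R_n = 383.9 + 4·396.3 = 1969 kN → 1480 kN.
Block shear: A_gv = 6720, A_nv = 4632, A_nt = 488 mm²; R_n = min(0.6F_uA_nv, 0.6F_yA_gv) + U_bs·F_u·A_nt = 1405 kN → 1050 kN.
Bolt shear governs: 796 kN.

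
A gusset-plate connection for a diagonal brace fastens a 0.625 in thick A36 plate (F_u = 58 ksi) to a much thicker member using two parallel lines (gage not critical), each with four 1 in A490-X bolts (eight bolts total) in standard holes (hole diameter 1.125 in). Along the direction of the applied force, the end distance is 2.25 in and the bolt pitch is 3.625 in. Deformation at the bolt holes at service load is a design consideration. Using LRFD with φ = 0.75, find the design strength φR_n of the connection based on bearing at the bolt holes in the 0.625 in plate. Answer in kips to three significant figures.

Per bolt r_n = 1.2 l_c t F_u ≤ 2.4 d t F_u; upper limit = 2.4 × 1 × 0.625 × 58 = 87 kips.
Edge bolt: l_c = 2.25 − 1.125/2 = 1.688 in → 1.2 × 1.688 × 0.625 × 58 = 73.41 → r_n = 73.41 kips.
Interior bolts: l_c = 3.625 − 1.125 = 2.5 in → 1.2 × 2.5 × 0.625 × 58 = 108.8 → r_n = 87 kips.
R_n = 2 × 73.41 + 6 × 87 = 668.8 kips.
Design strength φR_n = 0.75 × 668.8 = 502 kips.

502 kips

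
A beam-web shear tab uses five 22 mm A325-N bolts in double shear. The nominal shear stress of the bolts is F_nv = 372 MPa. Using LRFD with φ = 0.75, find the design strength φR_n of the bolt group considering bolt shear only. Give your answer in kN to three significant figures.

A_b = π × 22² / 4 = 380.1 mm².
R_n = F_nv · A_b · n · n_s = 372 × 380.1 × 5 × 2 / 1000 = 1414 kN.
Design strength φR_n = 0.75 × 1414 = 1060 kN.

1060 kN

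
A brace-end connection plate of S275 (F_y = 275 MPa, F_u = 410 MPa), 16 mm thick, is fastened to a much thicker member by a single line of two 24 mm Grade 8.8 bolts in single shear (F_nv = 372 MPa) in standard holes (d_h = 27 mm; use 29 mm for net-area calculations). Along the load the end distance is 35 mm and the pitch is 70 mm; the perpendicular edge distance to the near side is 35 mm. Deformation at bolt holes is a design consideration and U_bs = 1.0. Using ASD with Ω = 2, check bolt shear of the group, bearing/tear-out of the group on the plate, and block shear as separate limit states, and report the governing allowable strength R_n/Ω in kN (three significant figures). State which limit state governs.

Bolt shear: A_b = π·24²/4 = 452.4 mm²; R_n = 372 × 452.4 × 2 × 1 / 1000 = 336.6 kN → 336.6 / 2 = 168 kN.
Bearing: edge l_c = 21.5, r_n = 169.2 kN; interior l_c = 43, r_n = 338.5 kN; R_n = 169.2 + 1·338.5 = 507.7 kN → 254 kN.
Block shear: A_gv = 1680, A_nv = 984, A_nt = 328 mm²; R_n = min(0.6F_uA_nv, 0.6F_yA_gv) + U_bs·F_u·A_nt = 376.5 kN → 188 kN.
Bolt shear governs: 168 kN.

168 kN (bolt shear governs)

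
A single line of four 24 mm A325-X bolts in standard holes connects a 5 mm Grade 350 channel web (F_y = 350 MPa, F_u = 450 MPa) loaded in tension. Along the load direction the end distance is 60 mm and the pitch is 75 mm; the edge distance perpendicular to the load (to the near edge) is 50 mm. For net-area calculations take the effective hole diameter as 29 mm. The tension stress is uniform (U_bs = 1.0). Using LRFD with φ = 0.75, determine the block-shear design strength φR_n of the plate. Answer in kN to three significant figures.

246 kN

Shear plane L_v = 60 + 3·75 = 285 mm; A_gv = 285 × 5 = 1425 mm².
A_nv = (285 − 3.5·29) × 5 = 917.5 mm².
A_nt = (50 − 0.5·29) × 5 = 177.5 mm².
0.6 F_u A_nv = 247.7 kN; 0.6 F_y A_gv = 299.2 kN → shear rupture governs the shear term.
R_n = 247.7 + 1.0 × 450 × 177.5 / 1000 = 327.6 kN.
Design strength φR_n = 0.75 × 327.6 = 246 kN.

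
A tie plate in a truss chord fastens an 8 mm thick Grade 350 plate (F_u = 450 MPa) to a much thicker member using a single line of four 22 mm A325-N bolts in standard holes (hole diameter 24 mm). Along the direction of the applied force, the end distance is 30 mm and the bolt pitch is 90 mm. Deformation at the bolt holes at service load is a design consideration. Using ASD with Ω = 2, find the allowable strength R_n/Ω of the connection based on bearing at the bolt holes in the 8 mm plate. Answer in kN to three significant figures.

324 kN

Per bolt r_n = 1.2 l_c t F_u ≤ 2.4 d t F_u; upper limit = 2.4 × 22 × 8 × 450 / 1000 = 190.1 kN.
Edge bolt: l_c = 30 − 24/2 = 18 mm → 1.2 × 18 × 8 × 450 / 1000 = 77.76 → r_n = 77.76 kN.
Interior bolts: l_c = 90 − 24 = 66 mm → 1.2 × 66 × 8 × 450 / 1000 = 285.1 → r_n = 190.1 kN.
R_n = 1 × 77.76 + 3 × 190.1 = 648 kN.
Allowable strength R_n/Ω = 648 / 2 = 324 kN.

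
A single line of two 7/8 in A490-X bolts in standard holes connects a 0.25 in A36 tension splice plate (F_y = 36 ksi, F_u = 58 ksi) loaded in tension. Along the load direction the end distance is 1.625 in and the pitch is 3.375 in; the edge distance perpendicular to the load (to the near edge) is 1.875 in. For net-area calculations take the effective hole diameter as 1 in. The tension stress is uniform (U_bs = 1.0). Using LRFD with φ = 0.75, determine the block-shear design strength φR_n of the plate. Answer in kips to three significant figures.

Shear plane L_v = 1.625 + 1·3.375 = 5 in; A_gv = 5 × 0.25 = 1.25 in².
A_nv = (5 − 1.5·1) × 0.25 = 0.875 in².
A_nt = (1.875 − 0.5·1) × 0.25 = 0.3438 in².
0.6 F_u A_nv = 30.45 kips; 0.6 F_y A_gv = 27 kips → shear yielding governs the shear term.
R_n = 27 + 1.0 × 58 × 0.3438 = 46.94 kips.
Design strength φR_n = 0.75 × 46.94 = 35.2 kips.

35.2 kips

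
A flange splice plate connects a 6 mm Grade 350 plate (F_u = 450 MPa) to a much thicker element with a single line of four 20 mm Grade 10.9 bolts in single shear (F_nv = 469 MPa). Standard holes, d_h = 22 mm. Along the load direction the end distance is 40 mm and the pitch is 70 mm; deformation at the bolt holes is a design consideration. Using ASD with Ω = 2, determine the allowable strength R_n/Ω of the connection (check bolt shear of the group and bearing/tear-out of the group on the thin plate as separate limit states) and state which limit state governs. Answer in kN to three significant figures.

Bolt shear: A_b = π·20²/4 = 314.2 mm²; R_n = 469 × 314.2 × 4 × 1 / 1000 = 589.4 kN → 589.4 / 2 = 295 kN.
Bearing (1.2 l_c t F_u ≤ 2.4 d t F_u): upper limit = 2.4·20·6·450 / 1000 = 129.6 kN.
  Edge l_c = 40 − 22/2 = 29 → r_n = 93.96 kN; interior l_c = 70 − 22 = 48 → r_n = 129.6 kN.
  R_n,bearing = 1·93.96 + 3·129.6 = 482.8 kN → 482.8 / 2 = 241 kN.
Bearing governs: 241 kN.

241 kN (bearing governs)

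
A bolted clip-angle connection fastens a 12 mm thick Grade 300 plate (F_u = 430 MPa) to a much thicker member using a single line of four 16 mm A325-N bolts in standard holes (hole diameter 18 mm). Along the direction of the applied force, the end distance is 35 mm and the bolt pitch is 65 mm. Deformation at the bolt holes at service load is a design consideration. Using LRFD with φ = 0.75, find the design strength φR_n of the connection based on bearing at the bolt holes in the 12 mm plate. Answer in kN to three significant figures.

567 kN

Per bolt r_n = 1.2 l_c t F_u ≤ 2.4 d t F_u; upper limit = 2.4 × 16 × 12 × 430 / 1000 = 198.1 kN.
Edge bolt: l_c = 35 − 18/2 = 26 mm → 1.2 × 26 × 12 × 430 / 1000 = 161 → r_n = 161 kN.
Interior bolts: l_c = 65 − 18 = 47 mm → 1.2 × 47 × 12 × 430 / 1000 = 291 → r_n = 198.1 kN.
R_n = 1 × 161 + 3 × 198.1 = 755.4 kN.
Design strength φR_n = 0.75 × 755.4 = 567 kN.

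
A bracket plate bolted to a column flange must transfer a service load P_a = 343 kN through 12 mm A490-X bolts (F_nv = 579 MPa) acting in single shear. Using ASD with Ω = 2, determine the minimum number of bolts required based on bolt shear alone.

11 bolts

A_b = π·12²/4 = 113.1 mm².
Per-bolt allowable strength R_n/Ω = 579 × 113.1 × 1 / 1000 / 2 = 32.74 kN.
n ≥ 343 / 32.74 = 10.48 → use 11 bolts.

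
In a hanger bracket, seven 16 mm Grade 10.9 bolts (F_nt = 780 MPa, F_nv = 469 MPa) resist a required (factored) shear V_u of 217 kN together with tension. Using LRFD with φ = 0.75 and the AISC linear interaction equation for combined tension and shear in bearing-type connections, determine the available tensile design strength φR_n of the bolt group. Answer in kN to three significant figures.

A_b = π·16²/4 = 201.1 mm²; f_rv = 217 × 1000 / (7 × 201.1) = 154.2 MPa.
F'_nt = 1.3 F_nt − (F_nt / φF_nv) f_rv = 1.3·780 − (780/(0.75·469))·154.2 = 672.1 MPa, capped at F_nt → F'_nt = 672.1 MPa.
R_n = F'_nt · A_b · n = 672.1 × 201.1 × 7 / 1000 = 945.9 kN.
Design strength φR_n = 0.75 × 945.9 = 709 kN.

709 kN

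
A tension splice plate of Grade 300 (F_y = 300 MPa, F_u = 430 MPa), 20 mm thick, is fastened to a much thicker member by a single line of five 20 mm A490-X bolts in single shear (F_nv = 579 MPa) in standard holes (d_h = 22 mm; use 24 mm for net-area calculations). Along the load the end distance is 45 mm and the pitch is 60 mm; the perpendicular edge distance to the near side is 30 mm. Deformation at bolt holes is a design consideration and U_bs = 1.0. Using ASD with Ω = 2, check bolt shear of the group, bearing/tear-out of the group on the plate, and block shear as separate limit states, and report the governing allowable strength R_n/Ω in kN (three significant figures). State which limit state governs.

Bolt shear: A_b = π·20²/4 = 314.2 mm²; R_n = 579 × 314.2 × 5 × 1 / 1000 = 909.5 kN → 909.5 / 2 = 455 kN.
Bearing: edge l_c = 34, r_n = 350.9 kN; interior l_c = 38, r_n = 392.2 kN; R_n = 350.9 + 4·392.2 = 1920 kN → 960 kN.
Block shear: A_gv = 5700, A_nv = 3540, A_nt = 360 mm²; R_n = min(0.6F_uA_nv, 0.6F_yA_gv) + U_bs·F_u·A_nt = 1068 kN → 534 kN.
Bolt shear governs: 455 kN.

455 kN (bolt shear governs)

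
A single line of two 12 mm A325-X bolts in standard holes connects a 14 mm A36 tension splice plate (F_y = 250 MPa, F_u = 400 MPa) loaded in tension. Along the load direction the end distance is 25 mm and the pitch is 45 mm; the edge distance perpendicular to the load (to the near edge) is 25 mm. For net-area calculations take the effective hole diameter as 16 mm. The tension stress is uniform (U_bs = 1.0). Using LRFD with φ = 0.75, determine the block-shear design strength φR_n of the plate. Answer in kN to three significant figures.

182 kN

Shear plane L_v = 25 + 1·45 = 70 mm; A_gv = 70 × 14 = 980 mm².
A_nv = (70 − 1.5·16) × 14 = 644 mm².
A_nt = (25 − 0.5·16) × 14 = 238 mm².
0.6 F_u A_nv = 154.6 kN; 0.6 F_y A_gv = 147 kN → shear yielding governs the shear term.
R_n = 147 + 1.0 × 400 × 238 / 1000 = 242.2 kN.
Design strength φR_n = 0.75 × 242.2 = 182 kN.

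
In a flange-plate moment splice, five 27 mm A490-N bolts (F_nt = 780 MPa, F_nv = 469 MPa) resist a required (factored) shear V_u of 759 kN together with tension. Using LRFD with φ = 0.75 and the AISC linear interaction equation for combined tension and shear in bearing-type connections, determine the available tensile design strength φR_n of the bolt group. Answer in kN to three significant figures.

A_b = π·27²/4 = 572.6 mm²; f_rv = 759 × 1000 / (5 × 572.6) = 265.1 MPa.
F'_nt = 1.3 F_nt − (F_nt / φF_nv) f_rv = 1.3·780 − (780/(0.75·469))·265.1 = 426.1 MPa, capped at F_nt → F'_nt = 426.1 MPa.
R_n = F'_nt · A_b · n = 426.1 × 572.6 × 5 / 1000 = 1220 kN.
Design strength φR_n = 0.75 × 1220 = 915 kN.

915 kN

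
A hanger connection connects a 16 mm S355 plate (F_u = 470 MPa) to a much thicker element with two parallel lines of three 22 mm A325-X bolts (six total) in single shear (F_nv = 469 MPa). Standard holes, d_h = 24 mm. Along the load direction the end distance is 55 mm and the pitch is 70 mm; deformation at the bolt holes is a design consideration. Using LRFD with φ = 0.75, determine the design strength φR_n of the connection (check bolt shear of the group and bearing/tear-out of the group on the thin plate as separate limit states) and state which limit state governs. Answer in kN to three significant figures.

Bolt shear: A_b = π·22²/4 = 380.1 mm²; R_n = 469 × 380.1 × 6 × 1 / 1000 = 1070 kN → 0.75 × 1070 = 802 kN.
Bearing (1.2 l_c t F_u ≤ 2.4 d t F_u): upper limit = 2.4·22·16·470 / 1000 = 397.1 kN.
  Edge l_c = 55 − 24/2 = 43 → r_n = 388 kN; interior l_c = 70 − 24 = 46 → r_n = 397.1 kN.
  R_n,bearing = 2·388 + 4·397.1 = 2364 kN → 0.75 × 2364 = 1770 kN.
Bolt shear governs: 802 kN.

802 kN (bolt shear governs)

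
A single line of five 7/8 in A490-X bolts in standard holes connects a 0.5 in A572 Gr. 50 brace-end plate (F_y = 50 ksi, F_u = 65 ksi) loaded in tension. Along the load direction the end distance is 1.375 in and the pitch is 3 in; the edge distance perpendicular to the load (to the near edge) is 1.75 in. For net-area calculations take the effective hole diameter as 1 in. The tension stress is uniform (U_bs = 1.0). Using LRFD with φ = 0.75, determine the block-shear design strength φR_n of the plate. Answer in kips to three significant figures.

160 kips

Shear plane L_v = 1.375 + 4·3 = 13.38 in; A_gv = 13.38 × 0.5 = 6.688 in².
A_nv = (13.38 − 4.5·1) × 0.5 = 4.438 in².
A_nt = (1.75 − 0.5·1) × 0.5 = 0.625 in².
0.6 F_u A_nv = 173.1 kips; 0.6 F_y A_gv = 200.6 kips → shear rupture governs the shear term.
R_n = 173.1 + 1.0 × 65 × 0.625 = 213.7 kips.
Design strength φR_n = 0.75 × 213.7 = 160 kips.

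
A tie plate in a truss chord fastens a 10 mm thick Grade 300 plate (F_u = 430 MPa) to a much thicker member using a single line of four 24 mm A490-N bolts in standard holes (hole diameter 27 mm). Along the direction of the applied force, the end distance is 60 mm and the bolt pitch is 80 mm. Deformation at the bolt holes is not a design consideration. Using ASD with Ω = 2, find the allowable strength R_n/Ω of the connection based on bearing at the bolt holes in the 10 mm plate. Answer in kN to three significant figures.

614 kN

Per bolt r_n = 1.5 l_c t F_u ≤ 3.0 d t F_u; upper limit = 3.0 × 24 × 10 × 430 / 1000 = 309.6 kN.
Edge bolt: l_c = 60 − 27/2 = 46.5 mm → 1.5 × 46.5 × 10 × 430 / 1000 = 299.9 → r_n = 299.9 kN.
Interior bolts: l_c = 80 − 27 = 53 mm → 1.5 × 53 × 10 × 430 / 1000 = 341.9 → r_n = 309.6 kN.
R_n = 1 × 299.9 + 3 × 309.6 = 1229 kN.
Allowable strength R_n/Ω = 1229 / 2 = 614 kN.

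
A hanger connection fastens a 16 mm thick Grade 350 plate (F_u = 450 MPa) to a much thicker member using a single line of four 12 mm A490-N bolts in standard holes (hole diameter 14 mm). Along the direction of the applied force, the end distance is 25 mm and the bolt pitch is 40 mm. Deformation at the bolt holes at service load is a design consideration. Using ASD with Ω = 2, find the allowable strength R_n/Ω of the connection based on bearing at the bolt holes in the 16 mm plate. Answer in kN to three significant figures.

Per bolt r_n = 1.2 l_c t F_u ≤ 2.4 d t F_u; upper limit = 2.4 × 12 × 16 × 450 / 1000 = 207.4 kN.
Edge bolt: l_c = 25 − 14/2 = 18 mm → 1.2 × 18 × 16 × 450 / 1000 = 155.5 → r_n = 155.5 kN.
Interior bolts: l_c = 40 − 14 = 26 mm → 1.2 × 26 × 16 × 450 / 1000 = 224.6 → r_n = 207.4 kN.
R_n = 1 × 155.5 + 3 × 207.4 = 777.6 kN.
Allowable strength R_n/Ω = 777.6 / 2 = 389 kN.

389 kN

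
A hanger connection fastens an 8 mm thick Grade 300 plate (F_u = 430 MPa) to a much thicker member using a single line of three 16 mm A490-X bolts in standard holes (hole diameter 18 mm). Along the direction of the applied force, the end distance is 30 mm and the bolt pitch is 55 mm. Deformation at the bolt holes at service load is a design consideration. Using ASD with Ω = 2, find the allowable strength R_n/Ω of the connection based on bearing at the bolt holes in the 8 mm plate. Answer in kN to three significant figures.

175 kN

Per bolt r_n = 1.2 l_c t F_u ≤ 2.4 d t F_u; upper limit = 2.4 × 16 × 8 × 430 / 1000 = 132.1 kN.
Edge bolt: l_c = 30 − 18/2 = 21 mm → 1.2 × 21 × 8 × 430 / 1000 = 86.69 → r_n = 86.69 kN.
Interior bolts: l_c = 55 − 18 = 37 mm → 1.2 × 37 × 8 × 430 / 1000 = 152.7 → r_n = 132.1 kN.
R_n = 1 × 86.69 + 2 × 132.1 = 350.9 kN.
Allowable strength R_n/Ω = 350.9 / 2 = 175 kN.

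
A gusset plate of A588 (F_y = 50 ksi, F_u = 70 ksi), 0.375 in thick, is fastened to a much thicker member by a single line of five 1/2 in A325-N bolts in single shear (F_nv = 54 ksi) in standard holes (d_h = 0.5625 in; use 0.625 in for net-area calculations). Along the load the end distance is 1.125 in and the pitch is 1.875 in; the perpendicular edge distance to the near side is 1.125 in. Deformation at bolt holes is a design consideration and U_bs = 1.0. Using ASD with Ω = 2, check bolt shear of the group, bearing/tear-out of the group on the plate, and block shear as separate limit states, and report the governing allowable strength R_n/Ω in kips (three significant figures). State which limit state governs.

26.5 kips (bolt shear governs)

Bolt shear: A_b = π·0.5²/4 = 0.1963 in²; R_n = 54 × 0.1963 × 5 × 1 = 53.01 kips → 53.01 / 2 = 26.5 kips.
Bearing: edge l_c = 0.8438, r_n = 26.58 kips; interior l_c = 1.312, r_n = 31.5 kips; R_n = 26.58 + 4·31.5 = 152.6 kips → 76.3 kips.
Block shear: A_gv = 3.234, A_nv = 2.18, A_nt = 0.3047 in²; R_n = min(0.6F_uA_nv, 0.6F_yA_gv) + U_bs·F_u·A_nt = 112.9 kips → 56.4 kips.
Bolt shear governs: 26.5 kips.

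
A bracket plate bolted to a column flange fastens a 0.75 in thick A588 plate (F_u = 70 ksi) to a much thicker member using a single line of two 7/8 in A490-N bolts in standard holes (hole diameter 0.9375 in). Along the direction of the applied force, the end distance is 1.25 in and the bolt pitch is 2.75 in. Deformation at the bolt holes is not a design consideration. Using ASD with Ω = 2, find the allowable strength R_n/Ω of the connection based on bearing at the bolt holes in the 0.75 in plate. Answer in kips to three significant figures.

99.7 kips

Per bolt r_n = 1.5 l_c t F_u ≤ 3.0 d t F_u; upper limit = 3.0 × 0.875 × 0.75 × 70 = 137.8 kips.
Edge bolt: l_c = 1.25 − 0.9375/2 = 0.7812 in → 1.5 × 0.7812 × 0.75 × 70 = 61.52 → r_n = 61.52 kips.
Interior bolts: l_c = 2.75 − 0.9375 = 1.812 in → 1.5 × 1.812 × 0.75 × 70 = 142.7 → r_n = 137.8 kips.
R_n = 1 × 61.52 + 1 × 137.8 = 199.3 kips.
Allowable strength R_n/Ω = 199.3 / 2 = 99.7 kips.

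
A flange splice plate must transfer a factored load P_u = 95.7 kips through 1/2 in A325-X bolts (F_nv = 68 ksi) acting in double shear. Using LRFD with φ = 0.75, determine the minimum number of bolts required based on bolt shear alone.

5 bolts

A_b = π·0.5²/4 = 0.1963 in².
Per-bolt design strength φR_n = 0.75 × 68 × 0.1963 × 2 = 20.03 kips.
n ≥ 95.7 / 20.03 = 4.778 → use 5 bolts.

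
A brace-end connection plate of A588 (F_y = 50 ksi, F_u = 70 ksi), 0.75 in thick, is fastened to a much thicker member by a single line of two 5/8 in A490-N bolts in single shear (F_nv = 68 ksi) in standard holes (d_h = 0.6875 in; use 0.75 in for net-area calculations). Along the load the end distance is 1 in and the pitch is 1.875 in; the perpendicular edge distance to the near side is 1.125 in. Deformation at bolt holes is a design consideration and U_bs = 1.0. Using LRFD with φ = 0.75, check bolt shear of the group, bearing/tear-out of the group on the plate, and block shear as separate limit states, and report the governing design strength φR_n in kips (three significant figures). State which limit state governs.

Bolt shear: A_b = π·0.625²/4 = 0.3068 in²; R_n = 68 × 0.3068 × 2 × 1 = 41.72 kips → 0.75 × 41.72 = 31.3 kips.
Bearing: edge l_c = 0.6562, r_n = 41.34 kips; interior l_c = 1.188, r_n = 74.81 kips; R_n = 41.34 + 1·74.81 = 116.2 kips → 87.1 kips.
Block shear: A_gv = 2.156, A_nv = 1.312, A_nt = 0.5625 in²; R_n = min(0.6F_uA_nv, 0.6F_yA_gv) + U_bs·F_u·A_nt = 94.5 kips → 70.9 kips.
Bolt shear governs: 31.3 kips.

31.3 kips (bolt shear governs)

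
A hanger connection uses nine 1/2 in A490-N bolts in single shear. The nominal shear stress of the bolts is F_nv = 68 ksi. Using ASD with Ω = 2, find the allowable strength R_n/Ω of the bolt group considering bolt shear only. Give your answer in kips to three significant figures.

60.1 kips

A_b = π × 0.5² / 4 = 0.1963 in².
R_n = F_nv · A_b · n · n_s = 68 × 0.1963 × 9 × 1 = 120.2 kips.
Allowable strength R_n/Ω = 120.2 / 2 = 60.1 kips.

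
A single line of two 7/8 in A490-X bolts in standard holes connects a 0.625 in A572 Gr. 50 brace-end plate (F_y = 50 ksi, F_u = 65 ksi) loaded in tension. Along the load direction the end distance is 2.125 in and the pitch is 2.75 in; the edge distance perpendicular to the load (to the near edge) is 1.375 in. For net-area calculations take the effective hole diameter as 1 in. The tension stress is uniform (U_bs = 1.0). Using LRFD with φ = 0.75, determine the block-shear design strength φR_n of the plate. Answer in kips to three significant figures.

Shear plane L_v = 2.125 + 1·2.75 = 4.875 in; A_gv = 4.875 × 0.625 = 3.047 in².
A_nv = (4.875 − 1.5·1) × 0.625 = 2.109 in².
A_nt = (1.375 − 0.5·1) × 0.625 = 0.5469 in².
0.6 F_u A_nv = 82.27 kips; 0.6 F_y A_gv = 91.41 kips → shear rupture governs the shear term.
R_n = 82.27 + 1.0 × 65 × 0.5469 = 117.8 kips.
Design strength φR_n = 0.75 × 117.8 = 88.4 kips.

88.4 kips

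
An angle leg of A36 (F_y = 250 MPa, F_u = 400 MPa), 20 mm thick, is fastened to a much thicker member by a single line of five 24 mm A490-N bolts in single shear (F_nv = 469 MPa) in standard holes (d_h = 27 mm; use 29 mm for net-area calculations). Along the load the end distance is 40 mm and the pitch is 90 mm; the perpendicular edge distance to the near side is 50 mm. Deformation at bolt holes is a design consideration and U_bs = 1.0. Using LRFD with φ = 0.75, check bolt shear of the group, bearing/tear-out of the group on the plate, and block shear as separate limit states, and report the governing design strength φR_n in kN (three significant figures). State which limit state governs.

796 kN (bolt shear governs)

Bolt shear: A_b = π·24²/4 = 452.4 mm²; R_n = 469 × 452.4 × 5 × 1 / 1000 = 1061 kN → 0.75 × 1061 = 796 kN.
Bearing: edge l_c = 26.5, r_n = 254.4 kN; interior l_c = 63, r_n = 460.8 kN; R_n = 254.4 + 4·460.8 = 2098 kN → 1570 kN.
Block shear: A_gv = 8000, A_nv = 5390, A_nt = 710 mm²; R_n = min(0.6F_uA_nv, 0.6F_yA_gv) + U_bs·F_u·A_nt = 1484 kN → 1110 kN.
Bolt shear governs: 796 kN.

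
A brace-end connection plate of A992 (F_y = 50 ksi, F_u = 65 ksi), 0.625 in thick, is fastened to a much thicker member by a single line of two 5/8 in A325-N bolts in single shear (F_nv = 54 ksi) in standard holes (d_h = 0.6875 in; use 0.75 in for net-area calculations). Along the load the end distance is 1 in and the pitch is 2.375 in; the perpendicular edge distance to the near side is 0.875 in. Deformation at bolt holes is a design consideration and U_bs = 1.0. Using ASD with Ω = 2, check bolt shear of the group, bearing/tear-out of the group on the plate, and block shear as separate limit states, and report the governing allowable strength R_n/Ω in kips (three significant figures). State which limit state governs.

Bolt shear: A_b = π·0.625²/4 = 0.3068 in²; R_n = 54 × 0.3068 × 2 × 1 = 33.13 kips → 33.13 / 2 = 16.6 kips.
Bearing: edge l_c = 0.6562, r_n = 31.99 kips; interior l_c = 1.688, r_n = 60.94 kips; R_n = 31.99 + 1·60.94 = 92.93 kips → 46.5 kips.
Block shear: A_gv = 2.109, A_nv = 1.406, A_nt = 0.3125 in²; R_n = min(0.6F_uA_nv, 0.6F_yA_gv) + U_bs·F_u·A_nt = 75.16 kips → 37.6 kips.
Bolt shear governs: 16.6 kips.

16.6 kips (bolt shear governs)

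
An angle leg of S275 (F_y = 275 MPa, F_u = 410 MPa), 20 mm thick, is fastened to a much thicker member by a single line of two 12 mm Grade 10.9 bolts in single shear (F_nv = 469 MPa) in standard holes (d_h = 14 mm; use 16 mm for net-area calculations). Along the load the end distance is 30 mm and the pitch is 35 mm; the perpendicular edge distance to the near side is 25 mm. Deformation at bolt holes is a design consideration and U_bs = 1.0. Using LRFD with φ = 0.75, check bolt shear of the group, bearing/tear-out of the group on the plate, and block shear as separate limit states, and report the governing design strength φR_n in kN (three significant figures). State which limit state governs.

79.6 kN (bolt shear governs)

Bolt shear: A_b = π·12²/4 = 113.1 mm²; R_n = 469 × 113.1 × 2 × 1 / 1000 = 106.1 kN → 0.75 × 106.1 = 79.6 kN.
Bearing: edge l_c = 23, r_n = 226.3 kN; interior l_c = 21, r_n = 206.6 kN; R_n = 226.3 + 1·206.6 = 433 kN → 325 kN.
Block shear: A_gv = 1300, A_nv = 820, A_nt = 340 mm²; R_n = min(0.6F_uA_nv, 0.6F_yA_gv) + U_bs·F_u·A_nt = 341.1 kN → 256 kN.
Bolt shear governs: 79.6 kN.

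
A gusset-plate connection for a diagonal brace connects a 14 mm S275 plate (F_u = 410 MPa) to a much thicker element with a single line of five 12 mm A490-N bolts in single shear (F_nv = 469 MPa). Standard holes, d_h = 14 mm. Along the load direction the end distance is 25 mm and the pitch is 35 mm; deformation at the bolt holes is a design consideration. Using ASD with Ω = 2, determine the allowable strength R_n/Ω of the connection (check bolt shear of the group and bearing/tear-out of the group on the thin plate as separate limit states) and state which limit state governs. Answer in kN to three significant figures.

133 kN (bolt shear governs)

Bolt shear: A_b = π·12²/4 = 113.1 mm²; R_n = 469 × 113.1 × 5 × 1 / 1000 = 265.2 kN → 265.2 / 2 = 133 kN.
Bearing (1.2 l_c t F_u ≤ 2.4 d t F_u): upper limit = 2.4·12·14·410 / 1000 = 165.3 kN.
  Edge l_c = 25 − 14/2 = 18 → r_n = 124 kN; interior l_c = 35 − 14 = 21 → r_n = 144.6 kN.
  R_n,bearing = 1·124 + 4·144.6 = 702.6 kN → 702.6 / 2 = 351 kN.
Bolt shear governs: 133 kN.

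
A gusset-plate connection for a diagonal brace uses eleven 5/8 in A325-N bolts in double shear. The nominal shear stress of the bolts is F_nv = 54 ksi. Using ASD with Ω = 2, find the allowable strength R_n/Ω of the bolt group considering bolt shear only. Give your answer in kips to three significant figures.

A_b = π × 0.625² / 4 = 0.3068 in².
R_n = F_nv · A_b · n · n_s = 54 × 0.3068 × 11 × 2 = 364.5 kips.
Allowable strength R_n/Ω = 364.5 / 2 = 182 kips.

182 kips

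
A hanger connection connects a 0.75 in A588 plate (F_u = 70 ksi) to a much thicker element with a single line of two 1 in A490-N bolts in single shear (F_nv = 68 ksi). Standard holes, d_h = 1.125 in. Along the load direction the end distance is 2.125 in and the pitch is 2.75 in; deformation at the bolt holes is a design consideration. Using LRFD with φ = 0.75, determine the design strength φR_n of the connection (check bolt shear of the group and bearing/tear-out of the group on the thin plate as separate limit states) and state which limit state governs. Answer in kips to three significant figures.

80.1 kips (bolt shear governs)

Bolt shear: A_b = π·1²/4 = 0.7854 in²; R_n = 68 × 0.7854 × 2 × 1 = 106.8 kips → 0.75 × 106.8 = 80.1 kips.
Bearing (1.2 l_c t F_u ≤ 2.4 d t F_u): upper limit = 2.4·1·0.75·70 = 126 kips.
  Edge l_c = 2.125 − 1.125/2 = 1.562 → r_n = 98.44 kips; interior l_c = 2.75 − 1.125 = 1.625 → r_n = 102.4 kips.
  R_n,bearing = 1·98.44 + 1·102.4 = 200.8 kips → 0.75 × 200.8 = 151 kips.
Bolt shear governs: 80.1 kips.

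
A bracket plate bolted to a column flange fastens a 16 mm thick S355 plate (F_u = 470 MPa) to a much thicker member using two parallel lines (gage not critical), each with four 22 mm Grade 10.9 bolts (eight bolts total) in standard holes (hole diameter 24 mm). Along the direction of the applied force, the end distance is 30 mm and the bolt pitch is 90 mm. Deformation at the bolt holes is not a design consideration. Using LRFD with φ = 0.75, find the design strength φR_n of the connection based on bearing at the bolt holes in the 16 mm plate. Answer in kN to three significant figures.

Per bolt r_n = 1.5 l_c t F_u ≤ 3.0 d t F_u; upper limit = 3.0 × 22 × 16 × 470 / 1000 = 496.3 kN.
Edge bolt: l_c = 30 − 24/2 = 18 mm → 1.5 × 18 × 16 × 470 / 1000 = 203 → r_n = 203 kN.
Interior bolts: l_c = 90 − 24 = 66 mm → 1.5 × 66 × 16 × 470 / 1000 = 744.5 → r_n = 496.3 kN.
R_n = 2 × 203 + 6 × 496.3 = 3384 kN.
Design strength φR_n = 0.75 × 3384 = 2540 kN.

2540 kN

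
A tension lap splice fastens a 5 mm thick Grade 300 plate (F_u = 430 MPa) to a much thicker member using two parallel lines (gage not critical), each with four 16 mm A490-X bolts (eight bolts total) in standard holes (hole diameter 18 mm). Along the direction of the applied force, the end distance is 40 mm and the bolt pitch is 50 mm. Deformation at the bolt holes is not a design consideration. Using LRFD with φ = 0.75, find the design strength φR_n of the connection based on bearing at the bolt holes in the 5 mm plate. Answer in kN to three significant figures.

614 kN

Per bolt r_n = 1.5 l_c t F_u ≤ 3.0 d t F_u; upper limit = 3.0 × 16 × 5 × 430 / 1000 = 103.2 kN.
Edge bolt: l_c = 40 − 18/2 = 31 mm → 1.5 × 31 × 5 × 430 / 1000 = 99.98 → r_n = 99.98 kN.
Interior bolts: l_c = 50 − 18 = 32 mm → 1.5 × 32 × 5 × 430 / 1000 = 103.2 → r_n = 103.2 kN.
R_n = 2 × 99.98 + 6 × 103.2 = 819.2 kN.
Design strength φR_n = 0.75 × 819.2 = 614 kN.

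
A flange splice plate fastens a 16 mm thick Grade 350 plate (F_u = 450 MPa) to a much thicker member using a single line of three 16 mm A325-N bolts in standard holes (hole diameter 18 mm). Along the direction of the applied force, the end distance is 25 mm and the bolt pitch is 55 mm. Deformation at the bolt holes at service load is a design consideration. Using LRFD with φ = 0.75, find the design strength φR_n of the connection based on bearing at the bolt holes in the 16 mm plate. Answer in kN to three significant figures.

518 kN

Per bolt r_n = 1.2 l_c t F_u ≤ 2.4 d t F_u; upper limit = 2.4 × 16 × 16 × 450 / 1000 = 276.5 kN.
Edge bolt: l_c = 25 − 18/2 = 16 mm → 1.2 × 16 × 16 × 450 / 1000 = 138.2 → r_n = 138.2 kN.
Interior bolts: l_c = 55 − 18 = 37 mm → 1.2 × 37 × 16 × 450 / 1000 = 319.7 → r_n = 276.5 kN.
R_n = 1 × 138.2 + 2 × 276.5 = 691.2 kN.
Design strength φR_n = 0.75 × 691.2 = 518 kN.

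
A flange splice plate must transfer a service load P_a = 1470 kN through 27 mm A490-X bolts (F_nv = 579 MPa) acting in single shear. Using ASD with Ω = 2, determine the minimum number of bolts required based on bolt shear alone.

9 bolts

A_b = π·27²/4 = 572.6 mm².
Per-bolt allowable strength R_n/Ω = 579 × 572.6 × 1 / 1000 / 2 = 165.8 kN.
n ≥ 1470 / 165.8 = 8.869 → use 9 bolts.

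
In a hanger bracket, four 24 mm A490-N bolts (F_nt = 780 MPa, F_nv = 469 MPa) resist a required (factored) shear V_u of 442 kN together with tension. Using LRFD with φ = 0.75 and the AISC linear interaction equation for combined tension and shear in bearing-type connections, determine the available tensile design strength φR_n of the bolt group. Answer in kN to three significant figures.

641 kN

A_b = π·24²/4 = 452.4 mm²; f_rv = 442 × 1000 / (4 × 452.4) = 244.3 MPa.
F'_nt = 1.3 F_nt − (F_nt / φF_nv) f_rv = 1.3·780 − (780/(0.75·469))·244.3 = 472.4 MPa, capped at F_nt → F'_nt = 472.4 MPa.
R_n = F'_nt · A_b · n = 472.4 × 452.4 × 4 / 1000 = 854.8 kN.
Design strength φR_n = 0.75 × 854.8 = 641 kN.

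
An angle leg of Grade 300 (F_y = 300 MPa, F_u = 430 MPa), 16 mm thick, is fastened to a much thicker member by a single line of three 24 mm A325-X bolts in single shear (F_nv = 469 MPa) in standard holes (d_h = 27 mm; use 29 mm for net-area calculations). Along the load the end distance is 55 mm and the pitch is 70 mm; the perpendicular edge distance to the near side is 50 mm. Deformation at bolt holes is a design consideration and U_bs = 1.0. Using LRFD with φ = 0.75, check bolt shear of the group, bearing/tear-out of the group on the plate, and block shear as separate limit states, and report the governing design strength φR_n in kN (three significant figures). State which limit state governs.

477 kN (bolt shear governs)

Bolt shear: A_b = π·24²/4 = 452.4 mm²; R_n = 469 × 452.4 × 3 × 1 / 1000 = 636.5 kN → 0.75 × 636.5 = 477 kN.
Bearing: edge l_c = 41.5, r_n = 342.6 kN; interior l_c = 43, r_n = 355 kN; R_n = 342.6 + 2·355 = 1053 kN → 789 kN.
Block shear: A_gv = 3120, A_nv = 1960, A_nt = 568 mm²; R_n = min(0.6F_uA_nv, 0.6F_yA_gv) + U_bs·F_u·A_nt = 749.9 kN → 562 kN.
Bolt shear governs: 477 kN.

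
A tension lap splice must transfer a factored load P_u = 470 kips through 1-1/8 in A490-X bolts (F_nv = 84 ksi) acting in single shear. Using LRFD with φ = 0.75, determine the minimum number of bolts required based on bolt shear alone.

A_b = π·1.125²/4 = 0.994 in².
Per-bolt design strength φR_n = 0.75 × 84 × 0.994 × 1 = 62.62 kips.
n ≥ 470 / 62.62 = 7.505 → use 8 bolts.

8 bolts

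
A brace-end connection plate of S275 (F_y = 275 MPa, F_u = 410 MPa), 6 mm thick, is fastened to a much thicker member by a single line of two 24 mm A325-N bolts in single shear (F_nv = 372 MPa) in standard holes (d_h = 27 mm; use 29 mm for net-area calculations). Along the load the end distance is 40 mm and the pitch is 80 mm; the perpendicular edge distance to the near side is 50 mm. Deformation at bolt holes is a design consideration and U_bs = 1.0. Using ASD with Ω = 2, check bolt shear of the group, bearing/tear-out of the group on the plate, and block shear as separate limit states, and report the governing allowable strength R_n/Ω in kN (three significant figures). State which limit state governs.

Bolt shear: A_b = π·24²/4 = 452.4 mm²; R_n = 372 × 452.4 × 2 × 1 / 1000 = 336.6 kN → 336.6 / 2 = 168 kN.
Bearing: edge l_c = 26.5, r_n = 78.23 kN; interior l_c = 53, r_n = 141.7 kN; R_n = 78.23 + 1·141.7 = 219.9 kN → 110 kN.
Block shear: A_gv = 720, A_nv = 459, A_nt = 213 mm²; R_n = min(0.6F_uA_nv, 0.6F_yA_gv) + U_bs·F_u·A_nt = 200.2 kN → 100 kN.
Block shear governs: 100 kN.

100 kN (block shear governs)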